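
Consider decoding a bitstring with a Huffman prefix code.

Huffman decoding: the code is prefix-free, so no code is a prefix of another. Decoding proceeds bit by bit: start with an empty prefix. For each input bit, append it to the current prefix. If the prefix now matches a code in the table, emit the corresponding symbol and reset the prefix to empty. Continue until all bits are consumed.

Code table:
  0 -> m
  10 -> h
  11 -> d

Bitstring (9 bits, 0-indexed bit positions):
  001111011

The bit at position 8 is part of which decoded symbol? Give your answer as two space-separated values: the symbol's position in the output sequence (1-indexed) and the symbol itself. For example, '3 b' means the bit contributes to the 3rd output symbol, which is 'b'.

Answer: 6 d

Derivation:
Bit 0: prefix='0' -> emit 'm', reset
Bit 1: prefix='0' -> emit 'm', reset
Bit 2: prefix='1' (no match yet)
Bit 3: prefix='11' -> emit 'd', reset
Bit 4: prefix='1' (no match yet)
Bit 5: prefix='11' -> emit 'd', reset
Bit 6: prefix='0' -> emit 'm', reset
Bit 7: prefix='1' (no match yet)
Bit 8: prefix='11' -> emit 'd', reset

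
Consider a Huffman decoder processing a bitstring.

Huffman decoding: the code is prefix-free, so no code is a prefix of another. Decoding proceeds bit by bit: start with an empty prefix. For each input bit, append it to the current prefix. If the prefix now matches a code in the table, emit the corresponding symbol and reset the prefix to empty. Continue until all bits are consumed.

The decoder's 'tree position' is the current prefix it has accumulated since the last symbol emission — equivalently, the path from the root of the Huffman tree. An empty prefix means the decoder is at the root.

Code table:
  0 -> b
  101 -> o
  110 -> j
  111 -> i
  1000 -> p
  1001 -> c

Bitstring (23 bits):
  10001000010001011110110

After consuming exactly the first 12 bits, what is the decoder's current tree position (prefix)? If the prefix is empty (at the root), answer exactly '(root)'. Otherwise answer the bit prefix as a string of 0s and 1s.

Answer: 100

Derivation:
Bit 0: prefix='1' (no match yet)
Bit 1: prefix='10' (no match yet)
Bit 2: prefix='100' (no match yet)
Bit 3: prefix='1000' -> emit 'p', reset
Bit 4: prefix='1' (no match yet)
Bit 5: prefix='10' (no match yet)
Bit 6: prefix='100' (no match yet)
Bit 7: prefix='1000' -> emit 'p', reset
Bit 8: prefix='0' -> emit 'b', reset
Bit 9: prefix='1' (no match yet)
Bit 10: prefix='10' (no match yet)
Bit 11: prefix='100' (no match yet)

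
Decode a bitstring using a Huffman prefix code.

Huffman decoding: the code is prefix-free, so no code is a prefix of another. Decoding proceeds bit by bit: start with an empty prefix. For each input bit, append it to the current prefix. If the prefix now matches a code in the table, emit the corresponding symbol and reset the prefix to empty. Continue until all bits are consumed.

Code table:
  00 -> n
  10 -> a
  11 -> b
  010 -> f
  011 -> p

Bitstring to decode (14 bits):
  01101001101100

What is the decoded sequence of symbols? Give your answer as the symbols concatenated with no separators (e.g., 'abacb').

Answer: pfppn

Derivation:
Bit 0: prefix='0' (no match yet)
Bit 1: prefix='01' (no match yet)
Bit 2: prefix='011' -> emit 'p', reset
Bit 3: prefix='0' (no match yet)
Bit 4: prefix='01' (no match yet)
Bit 5: prefix='010' -> emit 'f', reset
Bit 6: prefix='0' (no match yet)
Bit 7: prefix='01' (no match yet)
Bit 8: prefix='011' -> emit 'p', reset
Bit 9: prefix='0' (no match yet)
Bit 10: prefix='01' (no match yet)
Bit 11: prefix='011' -> emit 'p', reset
Bit 12: prefix='0' (no match yet)
Bit 13: prefix='00' -> emit 'n', reset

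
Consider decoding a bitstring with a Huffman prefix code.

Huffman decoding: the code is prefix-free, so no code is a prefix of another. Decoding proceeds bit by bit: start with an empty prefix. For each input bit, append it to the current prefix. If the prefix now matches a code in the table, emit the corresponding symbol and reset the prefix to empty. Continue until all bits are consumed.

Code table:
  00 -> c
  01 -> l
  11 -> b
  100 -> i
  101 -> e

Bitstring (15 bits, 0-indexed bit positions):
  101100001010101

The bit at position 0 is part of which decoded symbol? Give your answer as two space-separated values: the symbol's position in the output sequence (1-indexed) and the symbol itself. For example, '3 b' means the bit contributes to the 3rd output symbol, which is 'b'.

Bit 0: prefix='1' (no match yet)
Bit 1: prefix='10' (no match yet)
Bit 2: prefix='101' -> emit 'e', reset
Bit 3: prefix='1' (no match yet)
Bit 4: prefix='10' (no match yet)

Answer: 1 e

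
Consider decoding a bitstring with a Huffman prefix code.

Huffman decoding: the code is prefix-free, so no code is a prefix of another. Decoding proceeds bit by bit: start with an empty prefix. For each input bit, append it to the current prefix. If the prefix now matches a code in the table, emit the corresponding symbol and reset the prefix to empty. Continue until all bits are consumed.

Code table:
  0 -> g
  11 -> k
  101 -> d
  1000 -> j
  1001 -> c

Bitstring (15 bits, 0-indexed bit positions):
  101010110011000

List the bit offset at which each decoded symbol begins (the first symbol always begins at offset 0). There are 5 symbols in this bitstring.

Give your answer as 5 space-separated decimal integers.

Answer: 0 3 4 7 11

Derivation:
Bit 0: prefix='1' (no match yet)
Bit 1: prefix='10' (no match yet)
Bit 2: prefix='101' -> emit 'd', reset
Bit 3: prefix='0' -> emit 'g', reset
Bit 4: prefix='1' (no match yet)
Bit 5: prefix='10' (no match yet)
Bit 6: prefix='101' -> emit 'd', reset
Bit 7: prefix='1' (no match yet)
Bit 8: prefix='10' (no match yet)
Bit 9: prefix='100' (no match yet)
Bit 10: prefix='1001' -> emit 'c', reset
Bit 11: prefix='1' (no match yet)
Bit 12: prefix='10' (no match yet)
Bit 13: prefix='100' (no match yet)
Bit 14: prefix='1000' -> emit 'j', reset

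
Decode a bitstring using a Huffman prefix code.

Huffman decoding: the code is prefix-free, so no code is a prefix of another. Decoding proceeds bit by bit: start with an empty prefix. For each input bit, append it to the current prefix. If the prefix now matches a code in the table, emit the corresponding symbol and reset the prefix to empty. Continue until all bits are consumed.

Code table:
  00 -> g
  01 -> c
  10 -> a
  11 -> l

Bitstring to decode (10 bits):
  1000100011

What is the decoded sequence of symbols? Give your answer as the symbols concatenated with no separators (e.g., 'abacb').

Bit 0: prefix='1' (no match yet)
Bit 1: prefix='10' -> emit 'a', reset
Bit 2: prefix='0' (no match yet)
Bit 3: prefix='00' -> emit 'g', reset
Bit 4: prefix='1' (no match yet)
Bit 5: prefix='10' -> emit 'a', reset
Bit 6: prefix='0' (no match yet)
Bit 7: prefix='00' -> emit 'g', reset
Bit 8: prefix='1' (no match yet)
Bit 9: prefix='11' -> emit 'l', reset

Answer: agagl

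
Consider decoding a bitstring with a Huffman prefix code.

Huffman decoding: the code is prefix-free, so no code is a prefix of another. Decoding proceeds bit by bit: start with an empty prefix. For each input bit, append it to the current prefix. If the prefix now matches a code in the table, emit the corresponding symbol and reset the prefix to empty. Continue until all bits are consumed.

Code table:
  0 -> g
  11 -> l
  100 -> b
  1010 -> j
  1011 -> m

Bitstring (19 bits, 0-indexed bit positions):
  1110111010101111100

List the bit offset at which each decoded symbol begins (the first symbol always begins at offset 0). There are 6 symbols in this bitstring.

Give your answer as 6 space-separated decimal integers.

Answer: 0 2 6 10 14 16

Derivation:
Bit 0: prefix='1' (no match yet)
Bit 1: prefix='11' -> emit 'l', reset
Bit 2: prefix='1' (no match yet)
Bit 3: prefix='10' (no match yet)
Bit 4: prefix='101' (no match yet)
Bit 5: prefix='1011' -> emit 'm', reset
Bit 6: prefix='1' (no match yet)
Bit 7: prefix='10' (no match yet)
Bit 8: prefix='101' (no match yet)
Bit 9: prefix='1010' -> emit 'j', reset
Bit 10: prefix='1' (no match yet)
Bit 11: prefix='10' (no match yet)
Bit 12: prefix='101' (no match yet)
Bit 13: prefix='1011' -> emit 'm', reset
Bit 14: prefix='1' (no match yet)
Bit 15: prefix='11' -> emit 'l', reset
Bit 16: prefix='1' (no match yet)
Bit 17: prefix='10' (no match yet)
Bit 18: prefix='100' -> emit 'b', reset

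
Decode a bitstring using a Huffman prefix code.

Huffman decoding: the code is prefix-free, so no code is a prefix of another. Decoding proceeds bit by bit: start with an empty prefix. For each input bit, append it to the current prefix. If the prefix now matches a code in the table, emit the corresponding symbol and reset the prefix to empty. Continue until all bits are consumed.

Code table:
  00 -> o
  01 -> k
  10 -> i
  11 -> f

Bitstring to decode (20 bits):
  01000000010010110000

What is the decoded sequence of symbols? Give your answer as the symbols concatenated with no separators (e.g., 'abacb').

Bit 0: prefix='0' (no match yet)
Bit 1: prefix='01' -> emit 'k', reset
Bit 2: prefix='0' (no match yet)
Bit 3: prefix='00' -> emit 'o', reset
Bit 4: prefix='0' (no match yet)
Bit 5: prefix='00' -> emit 'o', reset
Bit 6: prefix='0' (no match yet)
Bit 7: prefix='00' -> emit 'o', reset
Bit 8: prefix='0' (no match yet)
Bit 9: prefix='01' -> emit 'k', reset
Bit 10: prefix='0' (no match yet)
Bit 11: prefix='00' -> emit 'o', reset
Bit 12: prefix='1' (no match yet)
Bit 13: prefix='10' -> emit 'i', reset
Bit 14: prefix='1' (no match yet)
Bit 15: prefix='11' -> emit 'f', reset
Bit 16: prefix='0' (no match yet)
Bit 17: prefix='00' -> emit 'o', reset
Bit 18: prefix='0' (no match yet)
Bit 19: prefix='00' -> emit 'o', reset

Answer: koookoifoo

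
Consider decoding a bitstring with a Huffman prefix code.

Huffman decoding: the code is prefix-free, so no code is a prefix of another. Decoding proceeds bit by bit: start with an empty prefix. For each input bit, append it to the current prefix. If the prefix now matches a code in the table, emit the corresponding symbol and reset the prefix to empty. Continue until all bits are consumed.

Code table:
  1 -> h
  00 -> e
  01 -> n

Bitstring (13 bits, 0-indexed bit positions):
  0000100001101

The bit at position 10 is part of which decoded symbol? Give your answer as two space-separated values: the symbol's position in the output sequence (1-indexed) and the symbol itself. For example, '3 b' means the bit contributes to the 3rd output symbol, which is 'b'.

Bit 0: prefix='0' (no match yet)
Bit 1: prefix='00' -> emit 'e', reset
Bit 2: prefix='0' (no match yet)
Bit 3: prefix='00' -> emit 'e', reset
Bit 4: prefix='1' -> emit 'h', reset
Bit 5: prefix='0' (no match yet)
Bit 6: prefix='00' -> emit 'e', reset
Bit 7: prefix='0' (no match yet)
Bit 8: prefix='00' -> emit 'e', reset
Bit 9: prefix='1' -> emit 'h', reset
Bit 10: prefix='1' -> emit 'h', reset
Bit 11: prefix='0' (no match yet)
Bit 12: prefix='01' -> emit 'n', reset

Answer: 7 h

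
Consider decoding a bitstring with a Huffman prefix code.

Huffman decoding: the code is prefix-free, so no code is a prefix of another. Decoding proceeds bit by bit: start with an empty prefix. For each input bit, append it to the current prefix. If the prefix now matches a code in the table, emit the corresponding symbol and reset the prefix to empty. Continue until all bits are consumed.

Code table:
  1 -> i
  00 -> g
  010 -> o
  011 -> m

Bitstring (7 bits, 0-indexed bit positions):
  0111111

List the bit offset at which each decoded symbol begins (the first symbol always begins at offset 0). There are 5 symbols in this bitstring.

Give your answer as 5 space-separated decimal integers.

Bit 0: prefix='0' (no match yet)
Bit 1: prefix='01' (no match yet)
Bit 2: prefix='011' -> emit 'm', reset
Bit 3: prefix='1' -> emit 'i', reset
Bit 4: prefix='1' -> emit 'i', reset
Bit 5: prefix='1' -> emit 'i', reset
Bit 6: prefix='1' -> emit 'i', reset

Answer: 0 3 4 5 6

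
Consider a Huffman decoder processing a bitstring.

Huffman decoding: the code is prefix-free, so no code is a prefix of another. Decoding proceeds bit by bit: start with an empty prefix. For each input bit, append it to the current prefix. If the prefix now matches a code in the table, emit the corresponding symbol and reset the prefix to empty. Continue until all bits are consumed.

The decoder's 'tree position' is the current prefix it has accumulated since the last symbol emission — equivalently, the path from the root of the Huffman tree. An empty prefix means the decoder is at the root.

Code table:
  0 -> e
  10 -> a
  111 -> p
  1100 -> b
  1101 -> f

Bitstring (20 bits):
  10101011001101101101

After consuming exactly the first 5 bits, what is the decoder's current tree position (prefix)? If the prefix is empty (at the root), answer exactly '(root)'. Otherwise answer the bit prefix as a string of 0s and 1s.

Answer: 1

Derivation:
Bit 0: prefix='1' (no match yet)
Bit 1: prefix='10' -> emit 'a', reset
Bit 2: prefix='1' (no match yet)
Bit 3: prefix='10' -> emit 'a', reset
Bit 4: prefix='1' (no match yet)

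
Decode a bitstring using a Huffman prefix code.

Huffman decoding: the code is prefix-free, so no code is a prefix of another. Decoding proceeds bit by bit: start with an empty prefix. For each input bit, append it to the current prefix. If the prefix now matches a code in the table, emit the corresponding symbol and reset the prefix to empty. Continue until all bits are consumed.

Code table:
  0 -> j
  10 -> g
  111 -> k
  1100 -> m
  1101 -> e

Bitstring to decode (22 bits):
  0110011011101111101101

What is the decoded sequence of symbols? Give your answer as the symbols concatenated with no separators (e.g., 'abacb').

Answer: jmeekge

Derivation:
Bit 0: prefix='0' -> emit 'j', reset
Bit 1: prefix='1' (no match yet)
Bit 2: prefix='11' (no match yet)
Bit 3: prefix='110' (no match yet)
Bit 4: prefix='1100' -> emit 'm', reset
Bit 5: prefix='1' (no match yet)
Bit 6: prefix='11' (no match yet)
Bit 7: prefix='110' (no match yet)
Bit 8: prefix='1101' -> emit 'e', reset
Bit 9: prefix='1' (no match yet)
Bit 10: prefix='11' (no match yet)
Bit 11: prefix='110' (no match yet)
Bit 12: prefix='1101' -> emit 'e', reset
Bit 13: prefix='1' (no match yet)
Bit 14: prefix='11' (no match yet)
Bit 15: prefix='111' -> emit 'k', reset
Bit 16: prefix='1' (no match yet)
Bit 17: prefix='10' -> emit 'g', reset
Bit 18: prefix='1' (no match yet)
Bit 19: prefix='11' (no match yet)
Bit 20: prefix='110' (no match yet)
Bit 21: prefix='1101' -> emit 'e', reset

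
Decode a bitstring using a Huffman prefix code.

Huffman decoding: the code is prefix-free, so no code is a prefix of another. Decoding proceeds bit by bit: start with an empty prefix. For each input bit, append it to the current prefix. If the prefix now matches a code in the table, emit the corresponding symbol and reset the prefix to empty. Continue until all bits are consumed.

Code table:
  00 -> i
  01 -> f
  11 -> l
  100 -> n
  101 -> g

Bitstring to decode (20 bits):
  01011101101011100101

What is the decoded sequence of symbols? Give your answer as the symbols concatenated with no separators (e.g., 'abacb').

Bit 0: prefix='0' (no match yet)
Bit 1: prefix='01' -> emit 'f', reset
Bit 2: prefix='0' (no match yet)
Bit 3: prefix='01' -> emit 'f', reset
Bit 4: prefix='1' (no match yet)
Bit 5: prefix='11' -> emit 'l', reset
Bit 6: prefix='0' (no match yet)
Bit 7: prefix='01' -> emit 'f', reset
Bit 8: prefix='1' (no match yet)
Bit 9: prefix='10' (no match yet)
Bit 10: prefix='101' -> emit 'g', reset
Bit 11: prefix='0' (no match yet)
Bit 12: prefix='01' -> emit 'f', reset
Bit 13: prefix='1' (no match yet)
Bit 14: prefix='11' -> emit 'l', reset
Bit 15: prefix='0' (no match yet)
Bit 16: prefix='00' -> emit 'i', reset
Bit 17: prefix='1' (no match yet)
Bit 18: prefix='10' (no match yet)
Bit 19: prefix='101' -> emit 'g', reset

Answer: fflfgflig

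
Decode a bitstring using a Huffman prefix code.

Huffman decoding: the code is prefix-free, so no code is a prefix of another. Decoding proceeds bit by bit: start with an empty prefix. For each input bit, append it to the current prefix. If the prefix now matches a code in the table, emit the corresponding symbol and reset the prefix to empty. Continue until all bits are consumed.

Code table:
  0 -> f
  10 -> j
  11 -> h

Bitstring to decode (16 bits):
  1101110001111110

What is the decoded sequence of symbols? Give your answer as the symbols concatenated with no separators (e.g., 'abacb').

Bit 0: prefix='1' (no match yet)
Bit 1: prefix='11' -> emit 'h', reset
Bit 2: prefix='0' -> emit 'f', reset
Bit 3: prefix='1' (no match yet)
Bit 4: prefix='11' -> emit 'h', reset
Bit 5: prefix='1' (no match yet)
Bit 6: prefix='10' -> emit 'j', reset
Bit 7: prefix='0' -> emit 'f', reset
Bit 8: prefix='0' -> emit 'f', reset
Bit 9: prefix='1' (no match yet)
Bit 10: prefix='11' -> emit 'h', reset
Bit 11: prefix='1' (no match yet)
Bit 12: prefix='11' -> emit 'h', reset
Bit 13: prefix='1' (no match yet)
Bit 14: prefix='11' -> emit 'h', reset
Bit 15: prefix='0' -> emit 'f', reset

Answer: hfhjffhhhf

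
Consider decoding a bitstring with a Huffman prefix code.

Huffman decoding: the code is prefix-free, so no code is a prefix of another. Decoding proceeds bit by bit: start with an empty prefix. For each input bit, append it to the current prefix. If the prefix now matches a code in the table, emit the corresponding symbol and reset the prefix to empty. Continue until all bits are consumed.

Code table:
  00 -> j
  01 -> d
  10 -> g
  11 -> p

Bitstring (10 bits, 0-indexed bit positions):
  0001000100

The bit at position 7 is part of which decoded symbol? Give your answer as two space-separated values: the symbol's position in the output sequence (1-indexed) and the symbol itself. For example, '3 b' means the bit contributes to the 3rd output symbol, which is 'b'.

Bit 0: prefix='0' (no match yet)
Bit 1: prefix='00' -> emit 'j', reset
Bit 2: prefix='0' (no match yet)
Bit 3: prefix='01' -> emit 'd', reset
Bit 4: prefix='0' (no match yet)
Bit 5: prefix='00' -> emit 'j', reset
Bit 6: prefix='0' (no match yet)
Bit 7: prefix='01' -> emit 'd', reset
Bit 8: prefix='0' (no match yet)
Bit 9: prefix='00' -> emit 'j', reset

Answer: 4 d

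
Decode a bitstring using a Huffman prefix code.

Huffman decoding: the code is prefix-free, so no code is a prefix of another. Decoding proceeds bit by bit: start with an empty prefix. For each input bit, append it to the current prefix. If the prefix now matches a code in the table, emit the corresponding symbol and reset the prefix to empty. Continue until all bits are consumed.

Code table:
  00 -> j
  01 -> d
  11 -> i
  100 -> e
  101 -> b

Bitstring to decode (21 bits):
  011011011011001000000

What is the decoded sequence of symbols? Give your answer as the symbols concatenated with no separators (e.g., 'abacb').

Bit 0: prefix='0' (no match yet)
Bit 1: prefix='01' -> emit 'd', reset
Bit 2: prefix='1' (no match yet)
Bit 3: prefix='10' (no match yet)
Bit 4: prefix='101' -> emit 'b', reset
Bit 5: prefix='1' (no match yet)
Bit 6: prefix='10' (no match yet)
Bit 7: prefix='101' -> emit 'b', reset
Bit 8: prefix='1' (no match yet)
Bit 9: prefix='10' (no match yet)
Bit 10: prefix='101' -> emit 'b', reset
Bit 11: prefix='1' (no match yet)
Bit 12: prefix='10' (no match yet)
Bit 13: prefix='100' -> emit 'e', reset
Bit 14: prefix='1' (no match yet)
Bit 15: prefix='10' (no match yet)
Bit 16: prefix='100' -> emit 'e', reset
Bit 17: prefix='0' (no match yet)
Bit 18: prefix='00' -> emit 'j', reset
Bit 19: prefix='0' (no match yet)
Bit 20: prefix='00' -> emit 'j', reset

Answer: dbbbeejj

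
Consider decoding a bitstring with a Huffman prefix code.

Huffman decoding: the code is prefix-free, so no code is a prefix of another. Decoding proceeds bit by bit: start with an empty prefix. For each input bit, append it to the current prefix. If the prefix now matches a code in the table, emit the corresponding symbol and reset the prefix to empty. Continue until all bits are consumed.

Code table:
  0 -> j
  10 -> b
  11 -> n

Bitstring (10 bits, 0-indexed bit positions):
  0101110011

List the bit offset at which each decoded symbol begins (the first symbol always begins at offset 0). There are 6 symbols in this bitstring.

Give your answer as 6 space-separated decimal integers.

Bit 0: prefix='0' -> emit 'j', reset
Bit 1: prefix='1' (no match yet)
Bit 2: prefix='10' -> emit 'b', reset
Bit 3: prefix='1' (no match yet)
Bit 4: prefix='11' -> emit 'n', reset
Bit 5: prefix='1' (no match yet)
Bit 6: prefix='10' -> emit 'b', reset
Bit 7: prefix='0' -> emit 'j', reset
Bit 8: prefix='1' (no match yet)
Bit 9: prefix='11' -> emit 'n', reset

Answer: 0 1 3 5 7 8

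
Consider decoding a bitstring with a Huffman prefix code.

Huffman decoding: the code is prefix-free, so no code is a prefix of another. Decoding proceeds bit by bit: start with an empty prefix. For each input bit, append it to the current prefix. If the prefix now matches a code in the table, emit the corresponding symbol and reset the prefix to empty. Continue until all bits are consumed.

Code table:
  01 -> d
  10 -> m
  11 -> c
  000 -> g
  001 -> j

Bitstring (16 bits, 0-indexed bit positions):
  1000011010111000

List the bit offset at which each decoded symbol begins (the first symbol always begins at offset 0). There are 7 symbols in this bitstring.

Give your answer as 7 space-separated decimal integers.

Bit 0: prefix='1' (no match yet)
Bit 1: prefix='10' -> emit 'm', reset
Bit 2: prefix='0' (no match yet)
Bit 3: prefix='00' (no match yet)
Bit 4: prefix='000' -> emit 'g', reset
Bit 5: prefix='1' (no match yet)
Bit 6: prefix='11' -> emit 'c', reset
Bit 7: prefix='0' (no match yet)
Bit 8: prefix='01' -> emit 'd', reset
Bit 9: prefix='0' (no match yet)
Bit 10: prefix='01' -> emit 'd', reset
Bit 11: prefix='1' (no match yet)
Bit 12: prefix='11' -> emit 'c', reset
Bit 13: prefix='0' (no match yet)
Bit 14: prefix='00' (no match yet)
Bit 15: prefix='000' -> emit 'g', reset

Answer: 0 2 5 7 9 11 13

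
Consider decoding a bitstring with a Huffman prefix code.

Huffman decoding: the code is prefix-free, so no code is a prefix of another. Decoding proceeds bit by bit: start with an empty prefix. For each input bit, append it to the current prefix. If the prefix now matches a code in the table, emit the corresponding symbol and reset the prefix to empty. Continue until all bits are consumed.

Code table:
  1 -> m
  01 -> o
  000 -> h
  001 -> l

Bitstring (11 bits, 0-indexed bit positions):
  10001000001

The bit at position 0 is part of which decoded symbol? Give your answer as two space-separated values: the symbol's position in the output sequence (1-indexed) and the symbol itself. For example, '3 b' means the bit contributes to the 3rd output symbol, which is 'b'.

Bit 0: prefix='1' -> emit 'm', reset
Bit 1: prefix='0' (no match yet)
Bit 2: prefix='00' (no match yet)
Bit 3: prefix='000' -> emit 'h', reset
Bit 4: prefix='1' -> emit 'm', reset

Answer: 1 m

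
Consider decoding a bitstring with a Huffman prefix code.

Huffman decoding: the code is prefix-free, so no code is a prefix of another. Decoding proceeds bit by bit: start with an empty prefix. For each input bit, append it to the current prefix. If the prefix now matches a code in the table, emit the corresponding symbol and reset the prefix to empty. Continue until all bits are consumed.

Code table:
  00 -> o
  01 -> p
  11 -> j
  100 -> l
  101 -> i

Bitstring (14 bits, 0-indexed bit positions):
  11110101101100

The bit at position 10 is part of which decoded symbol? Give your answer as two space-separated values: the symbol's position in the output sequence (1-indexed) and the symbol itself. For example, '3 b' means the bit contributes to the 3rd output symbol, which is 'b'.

Bit 0: prefix='1' (no match yet)
Bit 1: prefix='11' -> emit 'j', reset
Bit 2: prefix='1' (no match yet)
Bit 3: prefix='11' -> emit 'j', reset
Bit 4: prefix='0' (no match yet)
Bit 5: prefix='01' -> emit 'p', reset
Bit 6: prefix='0' (no match yet)
Bit 7: prefix='01' -> emit 'p', reset
Bit 8: prefix='1' (no match yet)
Bit 9: prefix='10' (no match yet)
Bit 10: prefix='101' -> emit 'i', reset
Bit 11: prefix='1' (no match yet)
Bit 12: prefix='10' (no match yet)
Bit 13: prefix='100' -> emit 'l', reset

Answer: 5 i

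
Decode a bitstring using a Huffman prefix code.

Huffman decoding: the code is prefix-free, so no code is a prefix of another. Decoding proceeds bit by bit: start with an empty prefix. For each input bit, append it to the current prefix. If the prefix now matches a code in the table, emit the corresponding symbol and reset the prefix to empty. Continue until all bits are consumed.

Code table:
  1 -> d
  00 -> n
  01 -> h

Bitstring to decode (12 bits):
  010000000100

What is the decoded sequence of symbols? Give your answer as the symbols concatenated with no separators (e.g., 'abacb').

Bit 0: prefix='0' (no match yet)
Bit 1: prefix='01' -> emit 'h', reset
Bit 2: prefix='0' (no match yet)
Bit 3: prefix='00' -> emit 'n', reset
Bit 4: prefix='0' (no match yet)
Bit 5: prefix='00' -> emit 'n', reset
Bit 6: prefix='0' (no match yet)
Bit 7: prefix='00' -> emit 'n', reset
Bit 8: prefix='0' (no match yet)
Bit 9: prefix='01' -> emit 'h', reset
Bit 10: prefix='0' (no match yet)
Bit 11: prefix='00' -> emit 'n', reset

Answer: hnnnhn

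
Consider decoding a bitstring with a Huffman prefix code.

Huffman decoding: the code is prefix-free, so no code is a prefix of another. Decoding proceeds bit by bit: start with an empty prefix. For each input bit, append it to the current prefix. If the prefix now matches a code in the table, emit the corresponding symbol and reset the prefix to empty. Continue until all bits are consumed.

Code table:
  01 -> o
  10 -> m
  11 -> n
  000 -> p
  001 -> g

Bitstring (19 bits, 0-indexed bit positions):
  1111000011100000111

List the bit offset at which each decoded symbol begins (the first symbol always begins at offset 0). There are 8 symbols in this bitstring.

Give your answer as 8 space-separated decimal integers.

Answer: 0 2 4 7 9 11 14 17

Derivation:
Bit 0: prefix='1' (no match yet)
Bit 1: prefix='11' -> emit 'n', reset
Bit 2: prefix='1' (no match yet)
Bit 3: prefix='11' -> emit 'n', reset
Bit 4: prefix='0' (no match yet)
Bit 5: prefix='00' (no match yet)
Bit 6: prefix='000' -> emit 'p', reset
Bit 7: prefix='0' (no match yet)
Bit 8: prefix='01' -> emit 'o', reset
Bit 9: prefix='1' (no match yet)
Bit 10: prefix='11' -> emit 'n', reset
Bit 11: prefix='0' (no match yet)
Bit 12: prefix='00' (no match yet)
Bit 13: prefix='000' -> emit 'p', reset
Bit 14: prefix='0' (no match yet)
Bit 15: prefix='00' (no match yet)
Bit 16: prefix='001' -> emit 'g', reset
Bit 17: prefix='1' (no match yet)
Bit 18: prefix='11' -> emit 'n', reset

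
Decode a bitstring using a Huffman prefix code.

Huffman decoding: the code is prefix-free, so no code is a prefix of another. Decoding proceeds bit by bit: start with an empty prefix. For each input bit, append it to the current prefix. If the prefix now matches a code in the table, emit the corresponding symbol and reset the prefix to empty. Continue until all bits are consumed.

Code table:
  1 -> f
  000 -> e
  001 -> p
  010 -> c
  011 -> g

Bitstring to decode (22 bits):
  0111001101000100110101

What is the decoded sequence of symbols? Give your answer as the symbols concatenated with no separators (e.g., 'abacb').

Answer: gfpfcppfcf

Derivation:
Bit 0: prefix='0' (no match yet)
Bit 1: prefix='01' (no match yet)
Bit 2: prefix='011' -> emit 'g', reset
Bit 3: prefix='1' -> emit 'f', reset
Bit 4: prefix='0' (no match yet)
Bit 5: prefix='00' (no match yet)
Bit 6: prefix='001' -> emit 'p', reset
Bit 7: prefix='1' -> emit 'f', reset
Bit 8: prefix='0' (no match yet)
Bit 9: prefix='01' (no match yet)
Bit 10: prefix='010' -> emit 'c', reset
Bit 11: prefix='0' (no match yet)
Bit 12: prefix='00' (no match yet)
Bit 13: prefix='001' -> emit 'p', reset
Bit 14: prefix='0' (no match yet)
Bit 15: prefix='00' (no match yet)
Bit 16: prefix='001' -> emit 'p', reset
Bit 17: prefix='1' -> emit 'f', reset
Bit 18: prefix='0' (no match yet)
Bit 19: prefix='01' (no match yet)
Bit 20: prefix='010' -> emit 'c', reset
Bit 21: prefix='1' -> emit 'f', reset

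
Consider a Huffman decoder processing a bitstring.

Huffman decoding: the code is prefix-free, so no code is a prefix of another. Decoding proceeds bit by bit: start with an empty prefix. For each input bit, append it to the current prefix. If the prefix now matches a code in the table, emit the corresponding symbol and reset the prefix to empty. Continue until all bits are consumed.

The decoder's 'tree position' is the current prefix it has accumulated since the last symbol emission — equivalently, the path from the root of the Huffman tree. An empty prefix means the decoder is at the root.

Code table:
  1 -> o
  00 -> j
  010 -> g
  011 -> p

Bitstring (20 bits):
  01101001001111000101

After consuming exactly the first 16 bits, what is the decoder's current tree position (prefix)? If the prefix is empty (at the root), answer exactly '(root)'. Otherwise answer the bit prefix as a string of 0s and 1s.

Bit 0: prefix='0' (no match yet)
Bit 1: prefix='01' (no match yet)
Bit 2: prefix='011' -> emit 'p', reset
Bit 3: prefix='0' (no match yet)
Bit 4: prefix='01' (no match yet)
Bit 5: prefix='010' -> emit 'g', reset
Bit 6: prefix='0' (no match yet)
Bit 7: prefix='01' (no match yet)
Bit 8: prefix='010' -> emit 'g', reset
Bit 9: prefix='0' (no match yet)
Bit 10: prefix='01' (no match yet)
Bit 11: prefix='011' -> emit 'p', reset
Bit 12: prefix='1' -> emit 'o', reset
Bit 13: prefix='1' -> emit 'o', reset
Bit 14: prefix='0' (no match yet)
Bit 15: prefix='00' -> emit 'j', reset

Answer: (root)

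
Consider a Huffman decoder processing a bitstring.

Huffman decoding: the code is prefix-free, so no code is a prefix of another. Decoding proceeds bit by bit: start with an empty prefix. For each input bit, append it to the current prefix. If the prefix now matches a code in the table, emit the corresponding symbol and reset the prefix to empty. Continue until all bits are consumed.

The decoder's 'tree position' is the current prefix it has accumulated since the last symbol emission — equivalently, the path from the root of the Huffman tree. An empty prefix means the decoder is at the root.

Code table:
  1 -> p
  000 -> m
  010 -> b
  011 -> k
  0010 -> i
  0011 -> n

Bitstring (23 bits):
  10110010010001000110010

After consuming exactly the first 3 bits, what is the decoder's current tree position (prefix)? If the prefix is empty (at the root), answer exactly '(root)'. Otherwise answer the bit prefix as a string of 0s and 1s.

Bit 0: prefix='1' -> emit 'p', reset
Bit 1: prefix='0' (no match yet)
Bit 2: prefix='01' (no match yet)

Answer: 01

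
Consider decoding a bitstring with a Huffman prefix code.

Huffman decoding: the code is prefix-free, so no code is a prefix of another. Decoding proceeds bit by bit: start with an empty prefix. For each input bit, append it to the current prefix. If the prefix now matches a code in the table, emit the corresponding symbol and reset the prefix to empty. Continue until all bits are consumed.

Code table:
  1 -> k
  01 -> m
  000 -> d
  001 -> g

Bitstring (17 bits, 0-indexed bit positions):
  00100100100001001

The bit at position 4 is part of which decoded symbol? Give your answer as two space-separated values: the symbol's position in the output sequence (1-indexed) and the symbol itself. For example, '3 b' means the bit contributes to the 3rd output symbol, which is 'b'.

Answer: 2 g

Derivation:
Bit 0: prefix='0' (no match yet)
Bit 1: prefix='00' (no match yet)
Bit 2: prefix='001' -> emit 'g', reset
Bit 3: prefix='0' (no match yet)
Bit 4: prefix='00' (no match yet)
Bit 5: prefix='001' -> emit 'g', reset
Bit 6: prefix='0' (no match yet)
Bit 7: prefix='00' (no match yet)
Bit 8: prefix='001' -> emit 'g', reset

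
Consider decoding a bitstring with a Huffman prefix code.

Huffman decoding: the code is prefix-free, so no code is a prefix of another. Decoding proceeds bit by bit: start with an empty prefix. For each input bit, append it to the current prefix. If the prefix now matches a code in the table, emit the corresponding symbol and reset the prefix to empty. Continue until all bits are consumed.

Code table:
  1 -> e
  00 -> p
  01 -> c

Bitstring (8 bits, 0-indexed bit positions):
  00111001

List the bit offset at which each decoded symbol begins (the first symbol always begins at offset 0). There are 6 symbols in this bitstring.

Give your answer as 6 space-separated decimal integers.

Answer: 0 2 3 4 5 7

Derivation:
Bit 0: prefix='0' (no match yet)
Bit 1: prefix='00' -> emit 'p', reset
Bit 2: prefix='1' -> emit 'e', reset
Bit 3: prefix='1' -> emit 'e', reset
Bit 4: prefix='1' -> emit 'e', reset
Bit 5: prefix='0' (no match yet)
Bit 6: prefix='00' -> emit 'p', reset
Bit 7: prefix='1' -> emit 'e', reset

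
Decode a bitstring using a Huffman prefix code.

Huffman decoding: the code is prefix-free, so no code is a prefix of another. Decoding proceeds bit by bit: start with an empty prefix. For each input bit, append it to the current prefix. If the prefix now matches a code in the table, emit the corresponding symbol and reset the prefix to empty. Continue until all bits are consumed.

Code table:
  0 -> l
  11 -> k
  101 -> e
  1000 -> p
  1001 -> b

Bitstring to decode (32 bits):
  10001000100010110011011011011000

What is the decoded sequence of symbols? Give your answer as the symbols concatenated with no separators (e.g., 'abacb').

Answer: pppebeeep

Derivation:
Bit 0: prefix='1' (no match yet)
Bit 1: prefix='10' (no match yet)
Bit 2: prefix='100' (no match yet)
Bit 3: prefix='1000' -> emit 'p', reset
Bit 4: prefix='1' (no match yet)
Bit 5: prefix='10' (no match yet)
Bit 6: prefix='100' (no match yet)
Bit 7: prefix='1000' -> emit 'p', reset
Bit 8: prefix='1' (no match yet)
Bit 9: prefix='10' (no match yet)
Bit 10: prefix='100' (no match yet)
Bit 11: prefix='1000' -> emit 'p', reset
Bit 12: prefix='1' (no match yet)
Bit 13: prefix='10' (no match yet)
Bit 14: prefix='101' -> emit 'e', reset
Bit 15: prefix='1' (no match yet)
Bit 16: prefix='10' (no match yet)
Bit 17: prefix='100' (no match yet)
Bit 18: prefix='1001' -> emit 'b', reset
Bit 19: prefix='1' (no match yet)
Bit 20: prefix='10' (no match yet)
Bit 21: prefix='101' -> emit 'e', reset
Bit 22: prefix='1' (no match yet)
Bit 23: prefix='10' (no match yet)
Bit 24: prefix='101' -> emit 'e', reset
Bit 25: prefix='1' (no match yet)
Bit 26: prefix='10' (no match yet)
Bit 27: prefix='101' -> emit 'e', reset
Bit 28: prefix='1' (no match yet)
Bit 29: prefix='10' (no match yet)
Bit 30: prefix='100' (no match yet)
Bit 31: prefix='1000' -> emit 'p', reset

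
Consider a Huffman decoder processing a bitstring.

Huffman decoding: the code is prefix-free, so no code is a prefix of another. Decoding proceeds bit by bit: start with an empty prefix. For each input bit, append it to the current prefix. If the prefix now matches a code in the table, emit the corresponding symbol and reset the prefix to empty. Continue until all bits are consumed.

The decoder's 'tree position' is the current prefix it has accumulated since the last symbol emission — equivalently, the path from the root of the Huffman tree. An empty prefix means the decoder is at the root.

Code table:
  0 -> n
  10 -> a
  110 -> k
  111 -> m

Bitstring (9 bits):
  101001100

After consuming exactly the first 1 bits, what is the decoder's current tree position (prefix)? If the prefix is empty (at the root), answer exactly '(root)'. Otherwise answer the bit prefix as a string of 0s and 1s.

Bit 0: prefix='1' (no match yet)

Answer: 1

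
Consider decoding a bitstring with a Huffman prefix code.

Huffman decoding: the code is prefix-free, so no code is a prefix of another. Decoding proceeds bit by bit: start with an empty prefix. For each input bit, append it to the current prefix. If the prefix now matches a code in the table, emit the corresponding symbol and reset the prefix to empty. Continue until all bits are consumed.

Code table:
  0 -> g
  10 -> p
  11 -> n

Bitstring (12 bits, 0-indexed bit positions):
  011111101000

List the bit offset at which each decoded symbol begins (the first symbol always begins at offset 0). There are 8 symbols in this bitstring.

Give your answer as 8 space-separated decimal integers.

Answer: 0 1 3 5 7 8 10 11

Derivation:
Bit 0: prefix='0' -> emit 'g', reset
Bit 1: prefix='1' (no match yet)
Bit 2: prefix='11' -> emit 'n', reset
Bit 3: prefix='1' (no match yet)
Bit 4: prefix='11' -> emit 'n', reset
Bit 5: prefix='1' (no match yet)
Bit 6: prefix='11' -> emit 'n', reset
Bit 7: prefix='0' -> emit 'g', reset
Bit 8: prefix='1' (no match yet)
Bit 9: prefix='10' -> emit 'p', reset
Bit 10: prefix='0' -> emit 'g', reset
Bit 11: prefix='0' -> emit 'g', reset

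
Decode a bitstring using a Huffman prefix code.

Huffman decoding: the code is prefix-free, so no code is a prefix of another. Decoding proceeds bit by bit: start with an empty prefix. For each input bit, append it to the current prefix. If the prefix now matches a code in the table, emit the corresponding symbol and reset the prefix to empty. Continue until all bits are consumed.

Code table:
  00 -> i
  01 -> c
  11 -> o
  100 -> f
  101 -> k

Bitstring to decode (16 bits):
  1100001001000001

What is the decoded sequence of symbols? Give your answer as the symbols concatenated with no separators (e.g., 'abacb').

Bit 0: prefix='1' (no match yet)
Bit 1: prefix='11' -> emit 'o', reset
Bit 2: prefix='0' (no match yet)
Bit 3: prefix='00' -> emit 'i', reset
Bit 4: prefix='0' (no match yet)
Bit 5: prefix='00' -> emit 'i', reset
Bit 6: prefix='1' (no match yet)
Bit 7: prefix='10' (no match yet)
Bit 8: prefix='100' -> emit 'f', reset
Bit 9: prefix='1' (no match yet)
Bit 10: prefix='10' (no match yet)
Bit 11: prefix='100' -> emit 'f', reset
Bit 12: prefix='0' (no match yet)
Bit 13: prefix='00' -> emit 'i', reset
Bit 14: prefix='0' (no match yet)
Bit 15: prefix='01' -> emit 'c', reset

Answer: oiiffic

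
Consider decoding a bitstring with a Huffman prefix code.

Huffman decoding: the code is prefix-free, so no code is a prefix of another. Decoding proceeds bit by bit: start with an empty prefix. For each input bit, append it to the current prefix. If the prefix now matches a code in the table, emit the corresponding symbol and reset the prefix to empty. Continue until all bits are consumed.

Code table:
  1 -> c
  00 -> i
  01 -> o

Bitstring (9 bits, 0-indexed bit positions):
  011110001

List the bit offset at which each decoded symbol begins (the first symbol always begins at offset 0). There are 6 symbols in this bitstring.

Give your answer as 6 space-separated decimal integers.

Bit 0: prefix='0' (no match yet)
Bit 1: prefix='01' -> emit 'o', reset
Bit 2: prefix='1' -> emit 'c', reset
Bit 3: prefix='1' -> emit 'c', reset
Bit 4: prefix='1' -> emit 'c', reset
Bit 5: prefix='0' (no match yet)
Bit 6: prefix='00' -> emit 'i', reset
Bit 7: prefix='0' (no match yet)
Bit 8: prefix='01' -> emit 'o', reset

Answer: 0 2 3 4 5 7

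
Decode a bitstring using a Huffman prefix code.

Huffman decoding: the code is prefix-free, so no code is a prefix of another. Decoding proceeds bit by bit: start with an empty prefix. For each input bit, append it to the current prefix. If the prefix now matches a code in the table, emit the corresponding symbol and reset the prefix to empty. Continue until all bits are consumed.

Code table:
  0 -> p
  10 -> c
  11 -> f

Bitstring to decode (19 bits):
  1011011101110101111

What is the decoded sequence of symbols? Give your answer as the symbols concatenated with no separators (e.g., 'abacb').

Bit 0: prefix='1' (no match yet)
Bit 1: prefix='10' -> emit 'c', reset
Bit 2: prefix='1' (no match yet)
Bit 3: prefix='11' -> emit 'f', reset
Bit 4: prefix='0' -> emit 'p', reset
Bit 5: prefix='1' (no match yet)
Bit 6: prefix='11' -> emit 'f', reset
Bit 7: prefix='1' (no match yet)
Bit 8: prefix='10' -> emit 'c', reset
Bit 9: prefix='1' (no match yet)
Bit 10: prefix='11' -> emit 'f', reset
Bit 11: prefix='1' (no match yet)
Bit 12: prefix='10' -> emit 'c', reset
Bit 13: prefix='1' (no match yet)
Bit 14: prefix='10' -> emit 'c', reset
Bit 15: prefix='1' (no match yet)
Bit 16: prefix='11' -> emit 'f', reset
Bit 17: prefix='1' (no match yet)
Bit 18: prefix='11' -> emit 'f', reset

Answer: cfpfcfccff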